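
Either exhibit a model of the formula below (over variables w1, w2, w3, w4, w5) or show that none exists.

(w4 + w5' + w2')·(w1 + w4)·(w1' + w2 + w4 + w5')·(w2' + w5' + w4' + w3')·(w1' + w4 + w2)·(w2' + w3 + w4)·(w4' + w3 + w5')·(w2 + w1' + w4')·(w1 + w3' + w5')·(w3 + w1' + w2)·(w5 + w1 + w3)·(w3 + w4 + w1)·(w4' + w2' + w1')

w1 ↦ 0; w2 ↦ 1; w3 ↦ 1; w4 ↦ 1; w5 ↦ 0

Suppose w1 = 0.
The clause (w4) is unit, so w4 = 1.
Suppose w3 = 1.
The clause (w5') is unit, so w5 = 0.
All clauses hold; w2 can take either value.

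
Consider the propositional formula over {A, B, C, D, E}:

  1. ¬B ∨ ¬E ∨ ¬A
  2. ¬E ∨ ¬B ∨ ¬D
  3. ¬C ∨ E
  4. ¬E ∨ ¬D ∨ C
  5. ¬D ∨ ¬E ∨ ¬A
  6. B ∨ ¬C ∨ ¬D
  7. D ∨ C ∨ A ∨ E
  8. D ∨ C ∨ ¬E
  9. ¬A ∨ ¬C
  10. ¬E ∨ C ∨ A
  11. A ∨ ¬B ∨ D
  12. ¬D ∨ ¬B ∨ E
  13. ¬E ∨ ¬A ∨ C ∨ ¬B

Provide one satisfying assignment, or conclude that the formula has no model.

A: False, B: False, C: True, D: False, E: True

Branch on C: set C = True.
The clause (E) is unit, so E = True.
The clause (¬A) is unit, so A = False.
Branch on B: set B = False.
The clause (¬D) is unit, so D = False.
All clauses are satisfied.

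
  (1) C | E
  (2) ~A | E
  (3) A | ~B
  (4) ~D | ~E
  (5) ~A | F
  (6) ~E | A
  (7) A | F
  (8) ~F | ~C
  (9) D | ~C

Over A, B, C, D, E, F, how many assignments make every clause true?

2

There are 2^6 = 64 truth assignments over (A, B, C, D, E, F).
Split on F. With F = 1, the clauses containing F are satisfied and ~F drops from the rest; 2 of the 2^5 = 32 assignments to the other variables satisfy what remains.
With F = 0, by the same count on the reduced clause set, 0 assignments work.
(One model: A=T, B=F, C=F, D=F, E=T, F=T.)
Total: 2 + 0 = 2.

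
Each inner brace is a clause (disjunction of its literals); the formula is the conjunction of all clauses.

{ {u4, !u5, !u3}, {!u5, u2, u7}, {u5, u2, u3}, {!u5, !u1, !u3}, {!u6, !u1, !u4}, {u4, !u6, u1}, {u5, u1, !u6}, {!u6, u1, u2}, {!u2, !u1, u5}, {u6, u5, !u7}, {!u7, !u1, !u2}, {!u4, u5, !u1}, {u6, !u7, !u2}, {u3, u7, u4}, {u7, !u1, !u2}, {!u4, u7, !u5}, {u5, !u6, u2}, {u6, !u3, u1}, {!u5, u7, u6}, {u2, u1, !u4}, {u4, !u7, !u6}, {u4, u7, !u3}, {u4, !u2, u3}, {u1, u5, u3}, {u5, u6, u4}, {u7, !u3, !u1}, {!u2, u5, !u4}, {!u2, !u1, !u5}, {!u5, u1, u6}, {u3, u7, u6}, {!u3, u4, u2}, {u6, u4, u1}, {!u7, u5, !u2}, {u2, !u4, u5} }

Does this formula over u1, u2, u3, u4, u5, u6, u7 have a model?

Case u4 = true:
Case u6 = true:
Unit clause (!u1) forces u1 = false.
Unit clause (u5) forces u5 = true.
Unit clause (u2) forces u2 = true.
Unit clause (u7) forces u7 = true.
Every clause is now satisfied; u3 is unconstrained.
A satisfying assignment: u1=false, u2=true, u3=true, u4=true, u5=true, u6=true, u7=true.

Yes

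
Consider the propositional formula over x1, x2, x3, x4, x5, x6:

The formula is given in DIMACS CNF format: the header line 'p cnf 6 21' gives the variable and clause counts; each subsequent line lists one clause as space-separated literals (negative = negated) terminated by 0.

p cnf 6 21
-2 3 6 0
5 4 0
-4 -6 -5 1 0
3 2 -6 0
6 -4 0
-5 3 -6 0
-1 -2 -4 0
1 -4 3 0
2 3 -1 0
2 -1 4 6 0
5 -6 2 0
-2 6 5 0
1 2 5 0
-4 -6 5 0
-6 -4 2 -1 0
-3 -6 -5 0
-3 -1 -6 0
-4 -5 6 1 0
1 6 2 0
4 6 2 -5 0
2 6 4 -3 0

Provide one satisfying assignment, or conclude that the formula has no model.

x1 ↦ True,  x2 ↦ True,  x3 ↦ True,  x4 ↦ False,  x5 ↦ True,  x6 ↦ False

Branch on x5: set x5 = True.
Branch on x6: set x6 = False.
Unit clause (¬x4) forces x4 = False.
Unit clause (x2) forces x2 = True.
Unit clause (x3) forces x3 = True.
All clauses hold; x1 can take either value.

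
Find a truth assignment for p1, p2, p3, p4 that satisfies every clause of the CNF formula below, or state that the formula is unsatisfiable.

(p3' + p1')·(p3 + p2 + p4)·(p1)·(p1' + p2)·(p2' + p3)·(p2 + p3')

UNSATISFIABLE

(p1) alone gives p1 = 1.
(p3') alone gives p3 = 0.
(p2) alone gives p2 = 1.
Now (p2') is unsatisfied and unit — conflict.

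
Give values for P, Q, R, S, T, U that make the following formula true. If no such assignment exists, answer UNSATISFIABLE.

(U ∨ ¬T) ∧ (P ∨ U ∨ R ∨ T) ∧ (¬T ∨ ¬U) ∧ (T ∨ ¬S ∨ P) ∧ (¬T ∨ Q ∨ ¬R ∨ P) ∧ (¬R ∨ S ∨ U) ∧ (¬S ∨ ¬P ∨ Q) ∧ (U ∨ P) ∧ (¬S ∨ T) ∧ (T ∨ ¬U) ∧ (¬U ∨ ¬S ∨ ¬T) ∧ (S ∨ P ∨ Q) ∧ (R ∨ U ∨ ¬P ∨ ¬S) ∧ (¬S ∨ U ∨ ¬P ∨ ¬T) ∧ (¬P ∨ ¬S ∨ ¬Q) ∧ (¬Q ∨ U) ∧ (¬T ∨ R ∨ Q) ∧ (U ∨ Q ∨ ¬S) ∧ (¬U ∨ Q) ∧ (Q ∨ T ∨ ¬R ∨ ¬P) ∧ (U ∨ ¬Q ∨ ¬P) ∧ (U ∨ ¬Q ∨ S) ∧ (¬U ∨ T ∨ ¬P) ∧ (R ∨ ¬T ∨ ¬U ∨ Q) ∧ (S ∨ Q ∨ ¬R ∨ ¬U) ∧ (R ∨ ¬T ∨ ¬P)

Branch on U: set U = False.
Unit clause (¬T) forces T = False.
Unit clause (P) forces P = True.
Unit clause (¬S) forces S = False.
Unit clause (¬R) forces R = False.
Unit clause (¬Q) forces Q = False.
This assignment satisfies each clause.

P ↦ True, Q ↦ False, R ↦ False, S ↦ False, T ↦ False, U ↦ False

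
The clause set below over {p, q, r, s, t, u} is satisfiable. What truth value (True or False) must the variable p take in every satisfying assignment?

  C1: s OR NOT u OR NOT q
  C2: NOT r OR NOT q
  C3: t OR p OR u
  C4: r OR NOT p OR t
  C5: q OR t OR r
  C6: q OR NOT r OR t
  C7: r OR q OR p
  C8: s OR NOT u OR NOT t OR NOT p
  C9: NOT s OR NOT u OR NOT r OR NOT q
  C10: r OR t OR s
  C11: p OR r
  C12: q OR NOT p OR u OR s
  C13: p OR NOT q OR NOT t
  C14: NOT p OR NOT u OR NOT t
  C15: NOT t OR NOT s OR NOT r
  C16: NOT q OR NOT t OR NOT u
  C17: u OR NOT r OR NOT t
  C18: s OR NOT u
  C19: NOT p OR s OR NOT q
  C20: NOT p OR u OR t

Suppose p = false.
Unit clause (r) forces r = true.
Unit clause (NOT q) forces q = false.
Unit clause (t) forces t = true.
Unit clause (NOT s) forces s = false.
Unit clause (u) forces u = true.
Now (NOT u) is unsatisfied and unit — conflict.
So every satisfying assignment has p = True.

True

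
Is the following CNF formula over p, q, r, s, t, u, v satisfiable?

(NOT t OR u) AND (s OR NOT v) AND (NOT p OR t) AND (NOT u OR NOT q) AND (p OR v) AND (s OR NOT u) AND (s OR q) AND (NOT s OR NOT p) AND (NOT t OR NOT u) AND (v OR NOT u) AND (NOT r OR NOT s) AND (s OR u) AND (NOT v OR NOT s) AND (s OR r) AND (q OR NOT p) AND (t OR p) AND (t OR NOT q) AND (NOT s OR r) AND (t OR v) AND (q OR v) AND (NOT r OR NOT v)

No, unsatisfiable

Suppose t = false.
The clause (NOT p) is unit, so p = false.
But (p) is also a unit clause — contradiction.
So t must be the other value — set t = true.
The clause (u) is unit, so u = true.
But (NOT u) is also a unit clause — contradiction.
Either choice for t ends in contradiction.
No assignment satisfies every clause.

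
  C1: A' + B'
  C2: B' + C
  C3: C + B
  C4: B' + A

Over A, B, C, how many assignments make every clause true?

2

There are 2^3 = 8 truth assignments over (A, B, C).
Check each against the 4 clauses (columns in the order A, B, C):
  F F F  ✗ fails (C + B)
  F F T  ✓ satisfies all
  F T F  ✗ fails (B' + C)
  F T T  ✗ fails (B' + A)
  T F F  ✗ fails (C + B)
  T F T  ✓ satisfies all
  T T F  ✗ fails (A' + B')
  T T T  ✗ fails (A' + B')
2 of the 8 rows are models.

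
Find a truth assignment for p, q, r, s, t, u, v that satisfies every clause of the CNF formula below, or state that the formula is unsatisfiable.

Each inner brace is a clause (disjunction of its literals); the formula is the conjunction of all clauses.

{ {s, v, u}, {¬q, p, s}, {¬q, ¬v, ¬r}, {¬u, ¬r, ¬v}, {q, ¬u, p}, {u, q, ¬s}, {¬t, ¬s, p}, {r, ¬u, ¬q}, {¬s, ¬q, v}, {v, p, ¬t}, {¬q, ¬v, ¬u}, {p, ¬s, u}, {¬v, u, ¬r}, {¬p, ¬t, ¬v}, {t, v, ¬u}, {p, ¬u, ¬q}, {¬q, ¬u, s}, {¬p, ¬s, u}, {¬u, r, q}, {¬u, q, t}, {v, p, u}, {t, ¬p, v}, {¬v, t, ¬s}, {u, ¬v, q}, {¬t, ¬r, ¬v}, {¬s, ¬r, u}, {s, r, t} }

Case s = True:
Case u = True:
Case r = True:
(¬v) alone gives v = False.
(¬q) alone gives q = False.
(p) alone gives p = True.
(t) alone gives t = True.
Every clause now holds.

p ↦ True, q ↦ False, r ↦ True, s ↦ True, t ↦ True, u ↦ True, v ↦ False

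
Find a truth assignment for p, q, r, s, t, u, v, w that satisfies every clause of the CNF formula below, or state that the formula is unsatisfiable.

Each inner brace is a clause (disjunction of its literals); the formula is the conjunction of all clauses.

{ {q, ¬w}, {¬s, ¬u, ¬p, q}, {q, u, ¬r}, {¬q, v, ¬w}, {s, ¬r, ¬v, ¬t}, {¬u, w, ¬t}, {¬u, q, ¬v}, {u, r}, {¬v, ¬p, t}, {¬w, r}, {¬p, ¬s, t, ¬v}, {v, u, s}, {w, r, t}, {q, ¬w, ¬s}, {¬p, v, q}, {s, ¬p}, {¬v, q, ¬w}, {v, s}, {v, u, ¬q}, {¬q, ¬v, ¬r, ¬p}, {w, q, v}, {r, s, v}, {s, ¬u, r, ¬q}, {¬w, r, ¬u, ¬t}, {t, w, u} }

p=False,  q=True,  r=True,  s=False,  t=False,  u=True,  v=True,  w=True

Branch on q: set q = True.
Branch on v: set v = True.
Branch on u: set u = True.
Branch on w: set w = True.
Unit clause (r) forces r = True.
Unit clause (¬p) forces p = False.
Branch on s: set s = False.
Unit clause (¬t) forces t = False.
This assignment satisfies each clause.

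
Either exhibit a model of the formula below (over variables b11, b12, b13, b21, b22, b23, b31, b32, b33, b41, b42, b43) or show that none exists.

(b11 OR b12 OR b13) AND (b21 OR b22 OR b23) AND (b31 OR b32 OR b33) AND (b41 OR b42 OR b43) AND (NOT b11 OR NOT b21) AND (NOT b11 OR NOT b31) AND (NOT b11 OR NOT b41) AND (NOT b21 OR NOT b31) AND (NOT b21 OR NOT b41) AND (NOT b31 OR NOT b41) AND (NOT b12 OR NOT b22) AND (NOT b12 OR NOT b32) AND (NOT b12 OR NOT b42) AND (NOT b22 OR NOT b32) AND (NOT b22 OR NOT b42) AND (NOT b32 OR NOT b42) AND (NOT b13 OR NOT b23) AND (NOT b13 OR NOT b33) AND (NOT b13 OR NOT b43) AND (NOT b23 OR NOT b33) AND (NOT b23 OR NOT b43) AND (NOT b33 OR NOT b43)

UNSATISFIABLE

Branch on b11: set b11 = false.
Branch on b12: set b12 = true.
Unit clause (NOT b22) forces b22 = false.
Unit clause (NOT b32) forces b32 = false.
Unit clause (NOT b42) forces b42 = false.
Branch on b21: set b21 = true.
Unit clause (NOT b31) forces b31 = false.
Unit clause (b33) forces b33 = true.
Unit clause (NOT b41) forces b41 = false.
Unit clause (b43) forces b43 = true.
That conflicts with the unit clause (NOT b43).
That branch fails; take b21 = false instead.
Unit clause (b23) forces b23 = true.
Unit clause (NOT b13) forces b13 = false.
Unit clause (NOT b33) forces b33 = false.
Unit clause (b31) forces b31 = true.
Unit clause (NOT b41) forces b41 = false.
Unit clause (b43) forces b43 = true.
That conflicts with the unit clause (NOT b43).
Both values of b21 lead to a conflict.
That branch fails; take b12 = false instead.
Unit clause (b13) forces b13 = true.
Unit clause (NOT b23) forces b23 = false.
Unit clause (NOT b33) forces b33 = false.
Unit clause (NOT b43) forces b43 = false.
Branch on b21: set b21 = true.
Unit clause (NOT b31) forces b31 = false.
Unit clause (b32) forces b32 = true.
Unit clause (NOT b41) forces b41 = false.
Unit clause (b42) forces b42 = true.
That conflicts with the unit clause (NOT b42).
That branch fails; take b21 = false instead.
Unit clause (b22) forces b22 = true.
Unit clause (NOT b32) forces b32 = false.
Unit clause (b31) forces b31 = true.
Unit clause (NOT b41) forces b41 = false.
Unit clause (b42) forces b42 = true.
That conflicts with the unit clause (NOT b42).
Both values of b21 lead to a conflict.
Both values of b12 lead to a conflict.
That branch fails; take b11 = true instead.
Unit clause (NOT b21) forces b21 = false.
Unit clause (NOT b31) forces b31 = false.
Unit clause (NOT b41) forces b41 = false.
Branch on b22: set b22 = true.
Unit clause (NOT b12) forces b12 = false.
Unit clause (NOT b32) forces b32 = false.
Unit clause (b33) forces b33 = true.
Unit clause (NOT b42) forces b42 = false.
Unit clause (b43) forces b43 = true.
That conflicts with the unit clause (NOT b43).
That branch fails; take b22 = false instead.
Unit clause (b23) forces b23 = true.
Unit clause (NOT b13) forces b13 = false.
Unit clause (NOT b33) forces b33 = false.
Unit clause (b32) forces b32 = true.
Unit clause (NOT b12) forces b12 = false.
Unit clause (NOT b42) forces b42 = false.
Unit clause (b43) forces b43 = true.
That conflicts with the unit clause (NOT b43).
Both values of b22 lead to a conflict.
Both values of b11 lead to a conflict.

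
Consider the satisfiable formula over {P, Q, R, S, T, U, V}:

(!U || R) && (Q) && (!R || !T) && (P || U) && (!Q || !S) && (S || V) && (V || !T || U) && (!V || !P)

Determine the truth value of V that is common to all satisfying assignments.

Suppose V = false.
The clause (Q) is unit, so Q = true.
The clause (!S) is unit, so S = false.
But (S) is also a unit clause — contradiction.
So every satisfying assignment has V = True.

True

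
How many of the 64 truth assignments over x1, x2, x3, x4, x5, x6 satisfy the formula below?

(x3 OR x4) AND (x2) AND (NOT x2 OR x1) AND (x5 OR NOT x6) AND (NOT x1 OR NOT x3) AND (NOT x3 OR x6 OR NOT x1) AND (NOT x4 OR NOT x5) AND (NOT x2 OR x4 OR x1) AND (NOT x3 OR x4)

1

There are 2^6 = 64 truth assignments over (x1, x2, x3, x4, x5, x6).
Split on x2. With x2 = true, the clauses containing x2 are satisfied and NOT x2 drops from the rest; 1 of the 2^5 = 32 assignments to the other variables satisfy what remains.
With x2 = false, by the same count on the reduced clause set, 0 assignments work.
Total: 1 + 0 = 1.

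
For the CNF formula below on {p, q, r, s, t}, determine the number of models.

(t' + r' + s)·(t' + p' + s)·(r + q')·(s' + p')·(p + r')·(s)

There are 2^5 = 32 truth assignments over (p, q, r, s, t).
Split on r. With r = 1, the clauses containing r are satisfied and r' drops from the rest; 0 of the 2^4 = 16 assignments to the other variables satisfy what remains.
With r = 0, by the same count on the reduced clause set, 2 assignments work.
Total: 0 + 2 = 2.

2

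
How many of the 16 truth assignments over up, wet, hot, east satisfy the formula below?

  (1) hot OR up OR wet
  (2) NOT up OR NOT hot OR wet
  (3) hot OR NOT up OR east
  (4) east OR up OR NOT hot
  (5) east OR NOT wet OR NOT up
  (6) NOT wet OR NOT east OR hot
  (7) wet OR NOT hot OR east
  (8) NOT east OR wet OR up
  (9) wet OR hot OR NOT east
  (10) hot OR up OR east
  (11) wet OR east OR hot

2

There are 2^4 = 16 truth assignments over (up, wet, hot, east).
Check each against the 11 clauses (columns in the order up, wet, hot, east):
  F F F F  ✗ fails (hot OR up OR wet)
  F F F T  ✗ fails (hot OR up OR wet)
  F F T F  ✗ fails (east OR up OR NOT hot)
  F F T T  ✗ fails (NOT east OR wet OR up)
  F T F F  ✗ fails (hot OR up OR east)
  F T F T  ✗ fails (NOT wet OR NOT east OR hot)
  F T T F  ✗ fails (east OR up OR NOT hot)
  F T T T  ✓ satisfies all
  T F F F  ✗ fails (hot OR NOT up OR east)
  T F F T  ✗ fails (wet OR hot OR NOT east)
  T F T F  ✗ fails (NOT up OR NOT hot OR wet)
  T F T T  ✗ fails (NOT up OR NOT hot OR wet)
  T T F F  ✗ fails (hot OR NOT up OR east)
  T T F T  ✗ fails (NOT wet OR NOT east OR hot)
  T T T F  ✗ fails (east OR NOT wet OR NOT up)
  T T T T  ✓ satisfies all
2 of the 16 rows are models.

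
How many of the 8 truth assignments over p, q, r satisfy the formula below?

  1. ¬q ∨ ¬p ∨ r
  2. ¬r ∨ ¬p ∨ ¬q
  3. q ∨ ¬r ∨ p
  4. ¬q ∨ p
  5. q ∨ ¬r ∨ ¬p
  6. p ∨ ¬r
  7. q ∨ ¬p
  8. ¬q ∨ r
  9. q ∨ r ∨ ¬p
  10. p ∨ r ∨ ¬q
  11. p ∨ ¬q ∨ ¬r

There are 2^3 = 8 truth assignments over (p, q, r).
Split on r. With r = True, the clauses containing r are satisfied and ¬r drops from the rest; 0 of the 2^2 = 4 assignments to the other variables satisfy what remains.
With r = False, by the same count on the reduced clause set, 1 assignment works.
(One model: p=F, q=F, r=F.)
Total: 0 + 1 = 1.

1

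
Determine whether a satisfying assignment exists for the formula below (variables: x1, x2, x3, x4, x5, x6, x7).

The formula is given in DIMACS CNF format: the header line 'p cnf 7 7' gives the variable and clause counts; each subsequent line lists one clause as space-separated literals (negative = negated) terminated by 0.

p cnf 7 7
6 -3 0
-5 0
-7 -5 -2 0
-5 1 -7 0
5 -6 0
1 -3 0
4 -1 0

Satisfiable

The clause (¬x5) is unit, so x5 = False.
The clause (¬x6) is unit, so x6 = False.
The clause (¬x3) is unit, so x3 = False.
Try x4 = True.
No clause remains; x1, x2, x7 are free.
A satisfying assignment: x1 ↦ True,  x2 ↦ True,  x3 ↦ False,  x4 ↦ True,  x5 ↦ False,  x6 ↦ False,  x7 ↦ False.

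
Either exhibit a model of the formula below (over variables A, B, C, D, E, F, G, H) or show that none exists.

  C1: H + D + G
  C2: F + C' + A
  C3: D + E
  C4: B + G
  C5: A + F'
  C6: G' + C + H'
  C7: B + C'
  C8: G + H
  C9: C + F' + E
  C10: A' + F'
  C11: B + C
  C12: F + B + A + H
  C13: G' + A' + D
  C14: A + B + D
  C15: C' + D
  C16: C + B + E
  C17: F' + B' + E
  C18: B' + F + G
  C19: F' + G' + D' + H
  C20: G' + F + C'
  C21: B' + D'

A: 0; B: 1; C: 0; D: 0; E: 1; F: 0; G: 1; H: 0

Branch on D: set D = 0.
Unit clause (E) forces E = 1.
Unit clause (C') forces C = 0.
Unit clause (B) forces B = 1.
Branch on H: set H = 0.
Unit clause (G) forces G = 1.
Unit clause (A') forces A = 0.
Unit clause (F') forces F = 0.
This assignment satisfies each clause.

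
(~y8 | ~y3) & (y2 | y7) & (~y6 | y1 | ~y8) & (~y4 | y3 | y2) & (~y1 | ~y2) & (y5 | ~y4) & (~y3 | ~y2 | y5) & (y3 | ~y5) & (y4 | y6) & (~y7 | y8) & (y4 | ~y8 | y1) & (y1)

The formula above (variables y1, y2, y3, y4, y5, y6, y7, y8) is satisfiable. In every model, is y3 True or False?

Suppose y3 = 1.
From the singleton clause (~y8), y8 = 0.
From the singleton clause (~y7), y7 = 0.
From the singleton clause (y2), y2 = 1.
From the singleton clause (~y1), y1 = 0.
But (y1) is also a unit clause — contradiction.
So every satisfying assignment has y3 = False.

False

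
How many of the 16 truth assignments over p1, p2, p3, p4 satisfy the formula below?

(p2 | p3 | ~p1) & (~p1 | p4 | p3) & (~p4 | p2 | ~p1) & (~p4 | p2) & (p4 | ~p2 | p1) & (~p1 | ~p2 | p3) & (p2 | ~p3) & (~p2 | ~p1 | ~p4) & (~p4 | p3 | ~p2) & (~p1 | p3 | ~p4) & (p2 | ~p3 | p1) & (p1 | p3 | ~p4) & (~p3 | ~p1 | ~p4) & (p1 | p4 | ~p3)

There are 2^4 = 16 truth assignments over (p1, p2, p3, p4).
Check each against the 14 clauses (columns in the order p1, p2, p3, p4):
  F F F F  ✓ satisfies all
  F F F T  ✗ fails (~p4 | p2)
  F F T F  ✗ fails (p2 | ~p3)
  F F T T  ✗ fails (~p4 | p2)
  F T F F  ✗ fails (p4 | ~p2 | p1)
  F T F T  ✗ fails (~p4 | p3 | ~p2)
  F T T F  ✗ fails (p4 | ~p2 | p1)
  F T T T  ✓ satisfies all
  T F F F  ✗ fails (p2 | p3 | ~p1)
  T F F T  ✗ fails (p2 | p3 | ~p1)
  T F T F  ✗ fails (p2 | ~p3)
  T F T T  ✗ fails (~p4 | p2 | ~p1)
  T T F F  ✗ fails (~p1 | p4 | p3)
  T T F T  ✗ fails (~p1 | ~p2 | p3)
  T T T F  ✓ satisfies all
  T T T T  ✗ fails (~p2 | ~p1 | ~p4)
3 of the 16 rows are models.

3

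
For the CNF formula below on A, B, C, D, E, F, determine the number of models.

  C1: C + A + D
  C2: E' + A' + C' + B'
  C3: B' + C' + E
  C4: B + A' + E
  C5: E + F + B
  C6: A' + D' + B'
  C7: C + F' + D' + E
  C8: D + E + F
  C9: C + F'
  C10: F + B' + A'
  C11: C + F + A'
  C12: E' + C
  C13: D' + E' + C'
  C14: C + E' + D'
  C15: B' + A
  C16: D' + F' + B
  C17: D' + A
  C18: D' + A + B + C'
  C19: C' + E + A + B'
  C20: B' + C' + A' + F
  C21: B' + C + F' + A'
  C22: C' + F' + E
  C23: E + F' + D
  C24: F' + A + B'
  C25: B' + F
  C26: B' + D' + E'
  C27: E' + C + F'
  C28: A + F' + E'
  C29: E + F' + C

There are 2^6 = 64 truth assignments over (A, B, C, D, E, F).
Split on D. With D = 1, the clauses containing D are satisfied and D' drops from the rest; 0 of the 2^5 = 32 assignments to the other variables satisfy what remains.
With D = 0, by the same count on the reduced clause set, 3 assignments work.
(One model: A=F, B=F, C=T, D=F, E=T, F=F.)
Total: 0 + 3 = 3.

3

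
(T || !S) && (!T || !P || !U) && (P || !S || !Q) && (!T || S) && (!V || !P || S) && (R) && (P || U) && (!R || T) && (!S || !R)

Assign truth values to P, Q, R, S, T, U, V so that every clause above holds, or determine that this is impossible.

UNSATISFIABLE

Unit clause (R) forces R = true.
Unit clause (T) forces T = true.
Unit clause (S) forces S = true.
But (!S) is also a unit clause — contradiction.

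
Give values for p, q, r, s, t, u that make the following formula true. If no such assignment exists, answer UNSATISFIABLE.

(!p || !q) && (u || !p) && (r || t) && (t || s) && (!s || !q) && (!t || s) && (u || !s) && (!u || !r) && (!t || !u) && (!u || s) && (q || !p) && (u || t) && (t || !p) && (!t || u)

Branch on p: set p = false.
Branch on r: set r = true.
(!u) alone gives u = false.
(!s) alone gives s = false.
(t) alone gives t = true.
That conflicts with the unit clause (!t).
So r must be the other value — set r = false.
(t) alone gives t = true.
(s) alone gives s = true.
(!q) alone gives q = false.
(u) alone gives u = true.
That conflicts with the unit clause (!u).
Neither r = true nor r = false works.
So p must be the other value — set p = true.
(!q) alone gives q = false.
That conflicts with the unit clause (q).
Neither p = true nor p = false works.

UNSATISFIABLE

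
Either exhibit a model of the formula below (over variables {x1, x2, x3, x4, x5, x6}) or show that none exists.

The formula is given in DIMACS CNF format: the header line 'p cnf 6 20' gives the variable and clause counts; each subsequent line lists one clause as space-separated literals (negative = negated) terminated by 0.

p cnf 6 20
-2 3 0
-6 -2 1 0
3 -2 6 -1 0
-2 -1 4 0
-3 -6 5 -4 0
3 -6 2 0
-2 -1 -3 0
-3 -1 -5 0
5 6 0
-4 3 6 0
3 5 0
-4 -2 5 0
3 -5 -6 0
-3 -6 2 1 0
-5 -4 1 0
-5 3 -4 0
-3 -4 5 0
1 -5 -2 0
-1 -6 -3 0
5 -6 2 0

x1 ↦ True; x2 ↦ False; x3 ↦ False; x4 ↦ False; x5 ↦ True; x6 ↦ False

Case x2 = False:
Case x3 = False:
Unit clause (¬x6) forces x6 = False.
Unit clause (x5) forces x5 = True.
Unit clause (¬x4) forces x4 = False.
Every clause is now satisfied; x1 is unconstrained.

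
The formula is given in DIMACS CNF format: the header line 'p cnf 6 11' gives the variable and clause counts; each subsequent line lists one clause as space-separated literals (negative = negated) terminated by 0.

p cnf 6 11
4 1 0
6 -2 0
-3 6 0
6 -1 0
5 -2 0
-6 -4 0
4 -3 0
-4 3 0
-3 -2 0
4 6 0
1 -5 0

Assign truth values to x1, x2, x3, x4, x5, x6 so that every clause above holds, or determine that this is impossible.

Suppose x4 = False.
From the singleton clause (x1), x1 = True.
From the singleton clause (x6), x6 = True.
From the singleton clause (¬x3), x3 = False.
Suppose x5 = True.
No clause remains; x2 is free.

x1 ↦ True, x2 ↦ False, x3 ↦ False, x4 ↦ False, x5 ↦ True, x6 ↦ True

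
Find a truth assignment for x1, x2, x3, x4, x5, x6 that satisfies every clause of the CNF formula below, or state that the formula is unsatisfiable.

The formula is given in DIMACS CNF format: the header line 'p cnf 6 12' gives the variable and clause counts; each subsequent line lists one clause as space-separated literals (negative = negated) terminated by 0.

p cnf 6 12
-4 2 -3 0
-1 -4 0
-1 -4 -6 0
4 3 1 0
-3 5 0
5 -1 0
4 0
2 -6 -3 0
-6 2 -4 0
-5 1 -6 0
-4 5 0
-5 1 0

The clause (x4) is unit, so x4 = True.
The clause (¬x1) is unit, so x1 = False.
The clause (x5) is unit, so x5 = True.
That conflicts with the unit clause (¬x5).

UNSATISFIABLE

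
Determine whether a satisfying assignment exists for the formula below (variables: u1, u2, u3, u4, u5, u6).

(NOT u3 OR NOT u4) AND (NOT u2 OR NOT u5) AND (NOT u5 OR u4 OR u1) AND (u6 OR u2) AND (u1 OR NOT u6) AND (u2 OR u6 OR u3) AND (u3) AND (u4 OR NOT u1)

Unit clause (u3) forces u3 = true.
Unit clause (NOT u4) forces u4 = false.
Unit clause (NOT u1) forces u1 = false.
Unit clause (NOT u5) forces u5 = false.
Unit clause (NOT u6) forces u6 = false.
Unit clause (u2) forces u2 = true.
All clauses are satisfied.
A satisfying assignment: u1: false, u2: true, u3: true, u4: false, u5: false, u6: false.

Satisfiable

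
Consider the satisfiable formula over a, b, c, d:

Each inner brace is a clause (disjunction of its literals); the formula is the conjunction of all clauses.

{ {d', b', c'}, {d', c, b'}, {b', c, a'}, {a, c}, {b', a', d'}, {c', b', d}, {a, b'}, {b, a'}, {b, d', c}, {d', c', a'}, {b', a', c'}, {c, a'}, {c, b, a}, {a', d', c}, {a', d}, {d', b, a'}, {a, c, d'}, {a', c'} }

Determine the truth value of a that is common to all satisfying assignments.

Suppose a = 1.
Unit clause (b) forces b = 1.
Unit clause (c) forces c = 1.
Now (c') is unsatisfied and unit — conflict.
So every satisfying assignment has a = False.

False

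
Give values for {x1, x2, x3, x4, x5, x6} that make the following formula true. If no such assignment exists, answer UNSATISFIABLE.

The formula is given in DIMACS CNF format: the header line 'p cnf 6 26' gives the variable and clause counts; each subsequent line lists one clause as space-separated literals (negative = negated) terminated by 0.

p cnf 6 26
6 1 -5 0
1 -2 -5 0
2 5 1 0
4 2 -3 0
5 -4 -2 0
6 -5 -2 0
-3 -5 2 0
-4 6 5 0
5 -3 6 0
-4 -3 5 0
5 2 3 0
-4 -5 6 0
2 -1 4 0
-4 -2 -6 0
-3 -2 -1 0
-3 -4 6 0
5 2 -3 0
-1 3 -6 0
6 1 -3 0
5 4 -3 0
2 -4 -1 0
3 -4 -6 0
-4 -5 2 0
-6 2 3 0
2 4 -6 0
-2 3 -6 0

Branch on x6: set x6 = False.
Branch on x1: set x1 = False.
From the singleton clause (¬x5), x5 = False.
From the singleton clause (x2), x2 = True.
From the singleton clause (¬x4), x4 = False.
From the singleton clause (¬x3), x3 = False.
This assignment satisfies each clause.

x1 ↦ False,  x2 ↦ True,  x3 ↦ False,  x4 ↦ False,  x5 ↦ False,  x6 ↦ False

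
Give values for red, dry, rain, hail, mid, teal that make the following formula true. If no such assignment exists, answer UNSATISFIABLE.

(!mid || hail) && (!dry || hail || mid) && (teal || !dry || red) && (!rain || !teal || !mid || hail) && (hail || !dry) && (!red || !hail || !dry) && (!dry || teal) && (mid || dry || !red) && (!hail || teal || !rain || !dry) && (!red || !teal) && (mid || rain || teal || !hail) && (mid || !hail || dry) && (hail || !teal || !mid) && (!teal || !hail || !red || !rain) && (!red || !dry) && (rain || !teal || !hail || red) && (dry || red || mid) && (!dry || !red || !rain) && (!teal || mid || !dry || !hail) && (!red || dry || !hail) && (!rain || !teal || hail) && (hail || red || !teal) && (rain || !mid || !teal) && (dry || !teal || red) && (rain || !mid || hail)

Try mid = true.
The clause (hail) is unit, so hail = true.
Try red = false.
Try teal = false.
The clause (!dry) is unit, so dry = false.
No clause remains; rain is free.

red: false; dry: false; rain: false; hail: true; mid: true; teal: false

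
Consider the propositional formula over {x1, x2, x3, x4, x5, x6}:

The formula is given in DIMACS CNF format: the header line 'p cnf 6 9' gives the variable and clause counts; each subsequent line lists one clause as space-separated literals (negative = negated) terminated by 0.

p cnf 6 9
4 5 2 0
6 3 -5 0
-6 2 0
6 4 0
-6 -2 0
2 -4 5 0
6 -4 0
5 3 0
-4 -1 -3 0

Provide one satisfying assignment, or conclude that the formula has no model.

Suppose x6 = False.
The clause (x4) is unit, so x4 = True.
But (¬x4) is also a unit clause — contradiction.
Backtrack on x6: now try x6 = True.
The clause (x2) is unit, so x2 = True.
But (¬x2) is also a unit clause — contradiction.
Both values of x6 lead to a conflict.

UNSATISFIABLE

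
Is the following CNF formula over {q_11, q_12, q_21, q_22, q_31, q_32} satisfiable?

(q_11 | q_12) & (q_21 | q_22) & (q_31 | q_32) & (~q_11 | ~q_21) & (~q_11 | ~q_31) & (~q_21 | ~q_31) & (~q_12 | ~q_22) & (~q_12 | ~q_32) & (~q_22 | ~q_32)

Unsatisfiable

Branch on q_11: set q_11 = 1.
(~q_21) alone gives q_21 = 0.
(q_22) alone gives q_22 = 1.
(~q_31) alone gives q_31 = 0.
(q_32) alone gives q_32 = 1.
That conflicts with the unit clause (~q_32).
So q_11 must be the other value — set q_11 = 0.
(q_12) alone gives q_12 = 1.
(~q_22) alone gives q_22 = 0.
(q_21) alone gives q_21 = 1.
(~q_31) alone gives q_31 = 0.
(q_32) alone gives q_32 = 1.
That conflicts with the unit clause (~q_32).
Either choice for q_11 ends in contradiction.
No assignment satisfies every clause.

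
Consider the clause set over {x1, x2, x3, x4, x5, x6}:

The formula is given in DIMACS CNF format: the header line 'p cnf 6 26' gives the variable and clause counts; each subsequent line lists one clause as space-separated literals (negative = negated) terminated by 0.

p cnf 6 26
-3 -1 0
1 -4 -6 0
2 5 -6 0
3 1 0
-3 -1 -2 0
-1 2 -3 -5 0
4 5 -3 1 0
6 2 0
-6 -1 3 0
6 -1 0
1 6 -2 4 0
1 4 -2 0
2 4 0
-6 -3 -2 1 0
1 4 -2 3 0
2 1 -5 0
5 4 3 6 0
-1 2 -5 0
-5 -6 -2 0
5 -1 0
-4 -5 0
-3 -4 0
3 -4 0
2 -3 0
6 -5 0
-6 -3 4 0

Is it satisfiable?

Suppose x3 = False.
The clause (x1) is unit, so x1 = True.
The clause (¬x6) is unit, so x6 = False.
Now (x6) is unsatisfied and unit — conflict.
That branch fails; take x3 = True instead.
The clause (¬x1) is unit, so x1 = False.
The clause (¬x4) is unit, so x4 = False.
The clause (x5) is unit, so x5 = True.
The clause (¬x2) is unit, so x2 = False.
Now (x2) is unsatisfied and unit — conflict.
Neither x3 = True nor x3 = False works.
No assignment satisfies every clause.

No, unsatisfiable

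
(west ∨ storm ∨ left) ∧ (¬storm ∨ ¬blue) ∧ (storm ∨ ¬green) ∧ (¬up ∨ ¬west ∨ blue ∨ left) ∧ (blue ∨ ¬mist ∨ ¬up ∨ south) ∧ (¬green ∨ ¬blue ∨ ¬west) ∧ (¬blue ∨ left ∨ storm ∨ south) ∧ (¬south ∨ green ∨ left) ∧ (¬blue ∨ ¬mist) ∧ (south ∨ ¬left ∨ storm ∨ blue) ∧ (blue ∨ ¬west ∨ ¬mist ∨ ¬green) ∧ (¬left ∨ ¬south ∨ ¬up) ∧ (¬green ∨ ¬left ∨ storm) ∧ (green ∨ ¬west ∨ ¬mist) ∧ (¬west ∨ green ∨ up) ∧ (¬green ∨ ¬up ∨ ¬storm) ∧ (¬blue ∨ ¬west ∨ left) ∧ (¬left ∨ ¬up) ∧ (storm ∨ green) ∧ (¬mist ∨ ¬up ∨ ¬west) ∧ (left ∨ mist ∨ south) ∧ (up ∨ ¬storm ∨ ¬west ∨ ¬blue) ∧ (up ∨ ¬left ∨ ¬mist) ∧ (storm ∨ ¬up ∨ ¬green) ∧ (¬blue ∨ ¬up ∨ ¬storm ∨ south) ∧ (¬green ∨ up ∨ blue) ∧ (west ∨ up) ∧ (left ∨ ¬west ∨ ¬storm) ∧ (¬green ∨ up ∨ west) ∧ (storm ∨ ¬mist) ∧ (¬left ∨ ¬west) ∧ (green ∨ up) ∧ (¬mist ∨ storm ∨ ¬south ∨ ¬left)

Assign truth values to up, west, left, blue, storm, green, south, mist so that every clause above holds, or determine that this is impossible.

Branch on storm: set storm = False.
(¬green) alone gives green = False.
But (green) is also a unit clause — contradiction.
Undo storm and try storm = True.
(¬blue) alone gives blue = False.
Branch on green: set green = False.
(up) alone gives up = True.
(¬left) alone gives left = False.
(¬west) alone gives west = False.
(¬south) alone gives south = False.
(¬mist) alone gives mist = False.
But (mist) is also a unit clause — contradiction.
Undo green and try green = True.
(¬up) alone gives up = False.
But (up) is also a unit clause — contradiction.
Either choice for green ends in contradiction.
Either choice for storm ends in contradiction.

UNSATISFIABLE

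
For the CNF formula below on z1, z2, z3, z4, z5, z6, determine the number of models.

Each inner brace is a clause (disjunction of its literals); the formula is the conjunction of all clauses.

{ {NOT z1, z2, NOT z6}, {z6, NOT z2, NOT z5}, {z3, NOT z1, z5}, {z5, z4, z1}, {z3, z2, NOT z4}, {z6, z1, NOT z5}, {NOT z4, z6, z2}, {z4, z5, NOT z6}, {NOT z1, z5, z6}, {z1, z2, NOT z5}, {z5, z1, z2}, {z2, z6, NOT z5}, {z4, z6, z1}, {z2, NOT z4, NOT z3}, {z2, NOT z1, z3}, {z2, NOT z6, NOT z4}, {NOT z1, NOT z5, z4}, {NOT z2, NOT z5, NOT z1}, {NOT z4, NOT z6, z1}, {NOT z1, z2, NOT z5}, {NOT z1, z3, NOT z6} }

There are 2^6 = 64 truth assignments over (z1, z2, z3, z4, z5, z6).
Split on z1. With z1 = true, the clauses containing z1 are satisfied and NOT z1 drops from the rest; 1 of the 2^5 = 32 assignments to the other variables satisfy what remains.
With z1 = false, by the same count on the reduced clause set, 4 assignments work.
(One model: z1=F, z2=T, z3=F, z4=F, z5=T, z6=T.)
Total: 1 + 4 = 5.

5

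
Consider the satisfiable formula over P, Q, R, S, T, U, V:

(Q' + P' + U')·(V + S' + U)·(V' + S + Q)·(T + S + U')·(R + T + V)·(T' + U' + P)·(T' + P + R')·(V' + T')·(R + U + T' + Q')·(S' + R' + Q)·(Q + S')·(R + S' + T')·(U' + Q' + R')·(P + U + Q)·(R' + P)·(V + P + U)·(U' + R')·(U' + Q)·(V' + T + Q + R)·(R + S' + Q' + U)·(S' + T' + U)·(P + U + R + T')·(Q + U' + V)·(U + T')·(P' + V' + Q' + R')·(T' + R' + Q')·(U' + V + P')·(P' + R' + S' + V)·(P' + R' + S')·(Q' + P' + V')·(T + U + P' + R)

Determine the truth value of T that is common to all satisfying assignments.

False

Suppose T = 1.
Unit clause (V') forces V = 0.
Unit clause (U) forces U = 1.
Unit clause (P) forces P = 1.
But (P') is also a unit clause — contradiction.
So every satisfying assignment has T = False.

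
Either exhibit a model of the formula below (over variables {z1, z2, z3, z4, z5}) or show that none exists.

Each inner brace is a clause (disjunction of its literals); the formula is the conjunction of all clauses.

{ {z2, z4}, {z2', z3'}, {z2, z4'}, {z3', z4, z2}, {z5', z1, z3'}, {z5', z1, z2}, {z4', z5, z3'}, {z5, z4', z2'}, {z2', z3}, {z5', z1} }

UNSATISFIABLE

Suppose z2 = 1.
Unit clause (z3') forces z3 = 0.
But (z3) is also a unit clause — contradiction.
Backtrack on z2: now try z2 = 0.
Unit clause (z4) forces z4 = 1.
But (z4') is also a unit clause — contradiction.
Both values of z2 lead to a conflict.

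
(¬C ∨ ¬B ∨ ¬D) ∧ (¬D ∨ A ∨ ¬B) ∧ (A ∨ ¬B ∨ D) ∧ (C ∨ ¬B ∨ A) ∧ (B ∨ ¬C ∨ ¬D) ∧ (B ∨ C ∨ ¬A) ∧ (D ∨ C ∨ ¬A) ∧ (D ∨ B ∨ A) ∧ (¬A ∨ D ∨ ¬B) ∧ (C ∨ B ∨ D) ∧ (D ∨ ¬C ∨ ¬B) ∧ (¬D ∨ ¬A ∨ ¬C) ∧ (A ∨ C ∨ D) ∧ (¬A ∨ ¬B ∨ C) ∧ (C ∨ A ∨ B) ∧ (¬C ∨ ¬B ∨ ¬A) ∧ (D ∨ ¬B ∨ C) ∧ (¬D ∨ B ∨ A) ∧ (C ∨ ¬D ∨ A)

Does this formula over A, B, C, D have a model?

Try C = True.
Try B = False.
(¬D) alone gives D = False.
(A) alone gives A = True.
This assignment satisfies each clause.
A satisfying assignment: A ↦ True; B ↦ False; C ↦ True; D ↦ False.

Satisfiable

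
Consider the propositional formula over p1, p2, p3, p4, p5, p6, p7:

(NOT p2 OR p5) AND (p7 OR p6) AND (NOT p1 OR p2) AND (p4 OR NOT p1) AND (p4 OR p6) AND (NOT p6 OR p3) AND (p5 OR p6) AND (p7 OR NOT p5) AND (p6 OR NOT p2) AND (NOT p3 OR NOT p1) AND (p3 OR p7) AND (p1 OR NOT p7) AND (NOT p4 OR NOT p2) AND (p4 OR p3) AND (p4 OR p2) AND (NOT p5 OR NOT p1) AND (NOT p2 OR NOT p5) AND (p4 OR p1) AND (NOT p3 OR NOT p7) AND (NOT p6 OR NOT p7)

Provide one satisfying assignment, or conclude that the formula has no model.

Case p2 = false:
(NOT p1) alone gives p1 = false.
(NOT p7) alone gives p7 = false.
(p6) alone gives p6 = true.
(p3) alone gives p3 = true.
(NOT p5) alone gives p5 = false.
(p4) alone gives p4 = true.
Every clause now holds.

p1=false,  p2=false,  p3=true,  p4=true,  p5=false,  p6=true,  p7=false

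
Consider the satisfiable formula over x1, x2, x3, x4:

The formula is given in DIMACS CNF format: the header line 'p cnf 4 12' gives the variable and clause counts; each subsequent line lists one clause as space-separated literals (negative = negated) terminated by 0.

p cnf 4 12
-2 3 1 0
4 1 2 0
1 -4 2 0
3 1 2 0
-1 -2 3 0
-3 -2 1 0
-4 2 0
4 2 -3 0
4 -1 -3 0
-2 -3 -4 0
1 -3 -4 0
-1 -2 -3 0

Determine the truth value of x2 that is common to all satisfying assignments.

False

Suppose x2 = True.
Case x3 = True:
From the singleton clause (x1), x1 = True.
But (¬x1) is also a unit clause — contradiction.
Undo x3 and try x3 = False.
From the singleton clause (x1), x1 = True.
But (¬x1) is also a unit clause — contradiction.
Either choice for x3 ends in contradiction.
So every satisfying assignment has x2 = False.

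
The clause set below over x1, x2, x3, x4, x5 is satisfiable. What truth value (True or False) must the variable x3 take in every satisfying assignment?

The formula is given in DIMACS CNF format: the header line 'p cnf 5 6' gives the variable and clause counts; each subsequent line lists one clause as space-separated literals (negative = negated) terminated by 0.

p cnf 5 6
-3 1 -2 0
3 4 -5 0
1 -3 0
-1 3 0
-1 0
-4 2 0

False

Suppose x3 = True.
The clause (x1) is unit, so x1 = True.
But (¬x1) is also a unit clause — contradiction.
So every satisfying assignment has x3 = False.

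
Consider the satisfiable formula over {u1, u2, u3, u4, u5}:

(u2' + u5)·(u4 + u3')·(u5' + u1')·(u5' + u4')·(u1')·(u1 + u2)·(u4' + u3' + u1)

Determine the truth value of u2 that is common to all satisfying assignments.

True

Suppose u2 = 0.
Unit clause (u1') forces u1 = 0.
Now (u1) is unsatisfied and unit — conflict.
So every satisfying assignment has u2 = True.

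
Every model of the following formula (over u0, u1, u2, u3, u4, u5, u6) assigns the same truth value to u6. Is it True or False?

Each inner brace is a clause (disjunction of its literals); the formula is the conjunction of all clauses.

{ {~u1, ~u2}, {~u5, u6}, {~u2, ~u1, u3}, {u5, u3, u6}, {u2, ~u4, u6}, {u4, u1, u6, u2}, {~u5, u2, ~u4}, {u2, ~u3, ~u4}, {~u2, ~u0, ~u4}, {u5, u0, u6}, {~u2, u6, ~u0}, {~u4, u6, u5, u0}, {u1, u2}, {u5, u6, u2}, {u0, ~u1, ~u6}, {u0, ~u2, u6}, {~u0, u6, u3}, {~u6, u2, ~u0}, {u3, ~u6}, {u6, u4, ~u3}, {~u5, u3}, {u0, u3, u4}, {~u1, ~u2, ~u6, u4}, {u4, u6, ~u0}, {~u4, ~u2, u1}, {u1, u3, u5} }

True

Suppose u6 = 0.
The clause (~u5) is unit, so u5 = 0.
The clause (u3) is unit, so u3 = 1.
The clause (u0) is unit, so u0 = 1.
The clause (~u2) is unit, so u2 = 0.
That conflicts with the unit clause (u2).
So every satisfying assignment has u6 = True.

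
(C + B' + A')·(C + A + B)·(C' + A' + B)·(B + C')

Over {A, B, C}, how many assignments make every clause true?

There are 2^3 = 8 truth assignments over (A, B, C).
Check each against the 4 clauses (columns in the order A, B, C):
  F F F  ✗ fails (C + A + B)
  F F T  ✗ fails (B + C')
  F T F  ✓ satisfies all
  F T T  ✓ satisfies all
  T F F  ✓ satisfies all
  T F T  ✗ fails (C' + A' + B)
  T T F  ✗ fails (C + B' + A')
  T T T  ✓ satisfies all
4 of the 8 rows are models.

4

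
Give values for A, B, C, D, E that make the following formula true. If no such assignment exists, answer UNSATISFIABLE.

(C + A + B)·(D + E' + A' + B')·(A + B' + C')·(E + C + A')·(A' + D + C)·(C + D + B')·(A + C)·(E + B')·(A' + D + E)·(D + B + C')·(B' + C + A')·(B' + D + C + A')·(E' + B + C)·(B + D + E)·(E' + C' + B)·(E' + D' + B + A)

A=1; B=0; C=1; D=1; E=0

Suppose A = 1.
Suppose E = 0.
The clause (C) is unit, so C = 1.
The clause (B') is unit, so B = 0.
The clause (D) is unit, so D = 1.
All clauses are satisfied.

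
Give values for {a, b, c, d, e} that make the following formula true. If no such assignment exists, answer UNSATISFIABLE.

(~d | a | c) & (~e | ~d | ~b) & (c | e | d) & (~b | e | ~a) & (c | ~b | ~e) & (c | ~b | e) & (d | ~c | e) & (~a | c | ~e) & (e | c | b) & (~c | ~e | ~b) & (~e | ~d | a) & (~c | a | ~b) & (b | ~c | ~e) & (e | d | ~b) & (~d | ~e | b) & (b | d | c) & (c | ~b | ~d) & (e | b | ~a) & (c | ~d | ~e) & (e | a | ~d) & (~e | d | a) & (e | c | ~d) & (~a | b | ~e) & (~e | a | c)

UNSATISFIABLE

Try d = 0.
Try c = 1.
Unit clause (e) forces e = 1.
Unit clause (~b) forces b = 0.
But (b) is also a unit clause — contradiction.
Backtrack on c: now try c = 0.
Unit clause (e) forces e = 1.
Unit clause (~b) forces b = 0.
But (b) is also a unit clause — contradiction.
Neither c = 1 nor c = 0 works.
Backtrack on d: now try d = 1.
Try a = 1.
Try e = 0.
Unit clause (~b) forces b = 0.
But (b) is also a unit clause — contradiction.
Backtrack on e: now try e = 1.
Unit clause (~b) forces b = 0.
But (b) is also a unit clause — contradiction.
Neither e = 1 nor e = 0 works.
Backtrack on a: now try a = 0.
Unit clause (c) forces c = 1.
Unit clause (~e) forces e = 0.
But (e) is also a unit clause — contradiction.
Neither a = 1 nor a = 0 works.
Neither d = 1 nor d = 0 works.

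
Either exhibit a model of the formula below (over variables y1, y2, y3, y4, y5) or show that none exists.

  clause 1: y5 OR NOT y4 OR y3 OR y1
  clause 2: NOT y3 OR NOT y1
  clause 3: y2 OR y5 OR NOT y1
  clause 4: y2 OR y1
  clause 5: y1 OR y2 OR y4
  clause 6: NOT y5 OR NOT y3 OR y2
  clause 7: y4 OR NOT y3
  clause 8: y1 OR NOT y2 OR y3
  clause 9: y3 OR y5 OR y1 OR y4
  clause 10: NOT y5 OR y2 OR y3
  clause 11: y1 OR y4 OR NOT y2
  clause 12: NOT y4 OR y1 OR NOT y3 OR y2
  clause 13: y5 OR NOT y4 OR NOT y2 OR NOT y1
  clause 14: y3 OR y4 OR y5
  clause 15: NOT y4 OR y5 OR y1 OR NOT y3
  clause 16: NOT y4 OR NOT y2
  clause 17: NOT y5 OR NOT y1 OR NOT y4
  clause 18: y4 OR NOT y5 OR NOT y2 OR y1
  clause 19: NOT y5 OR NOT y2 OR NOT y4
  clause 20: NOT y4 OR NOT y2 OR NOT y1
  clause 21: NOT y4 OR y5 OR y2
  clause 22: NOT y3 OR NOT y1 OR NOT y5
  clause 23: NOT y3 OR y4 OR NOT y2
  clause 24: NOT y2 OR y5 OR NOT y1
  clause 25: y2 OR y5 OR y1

y1 ↦ true; y2 ↦ true; y3 ↦ false; y4 ↦ false; y5 ↦ true

Suppose y3 = false.
Suppose y2 = true.
From the singleton clause (y1), y1 = true.
From the singleton clause (NOT y4), y4 = false.
From the singleton clause (y5), y5 = true.
This assignment satisfies each clause.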